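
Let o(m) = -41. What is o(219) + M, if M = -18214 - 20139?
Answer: -38394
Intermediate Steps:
M = -38353
o(219) + M = -41 - 38353 = -38394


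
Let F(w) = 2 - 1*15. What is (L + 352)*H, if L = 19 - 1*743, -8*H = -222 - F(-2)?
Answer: -19437/2 ≈ -9718.5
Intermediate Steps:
F(w) = -13 (F(w) = 2 - 15 = -13)
H = 209/8 (H = -(-222 - 1*(-13))/8 = -(-222 + 13)/8 = -1/8*(-209) = 209/8 ≈ 26.125)
L = -724 (L = 19 - 743 = -724)
(L + 352)*H = (-724 + 352)*(209/8) = -372*209/8 = -19437/2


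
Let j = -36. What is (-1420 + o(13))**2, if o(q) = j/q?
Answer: 342102016/169 ≈ 2.0243e+6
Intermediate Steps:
o(q) = -36/q
(-1420 + o(13))**2 = (-1420 - 36/13)**2 = (-18496/13)**2 = 342102016/169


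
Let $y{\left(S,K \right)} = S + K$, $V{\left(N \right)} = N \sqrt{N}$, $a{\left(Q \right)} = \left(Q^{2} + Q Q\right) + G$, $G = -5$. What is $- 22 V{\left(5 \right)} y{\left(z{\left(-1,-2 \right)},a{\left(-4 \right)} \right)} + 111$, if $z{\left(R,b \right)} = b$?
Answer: $111 - 2750 \sqrt{5} \approx -6038.2$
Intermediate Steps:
$a{\left(Q \right)} = -5 + 2 Q^{2}$ ($a{\left(Q \right)} = \left(Q^{2} + Q Q\right) - 5 = \left(Q^{2} + Q^{2}\right) - 5 = 2 Q^{2} - 5 = -5 + 2 Q^{2}$)
$V{\left(N \right)} = N^{\frac{3}{2}}$
$y{\left(S,K \right)} = K + S$
$- 22 V{\left(5 \right)} y{\left(z{\left(-1,-2 \right)},a{\left(-4 \right)} \right)} + 111 = - 22 \cdot 5^{\frac{3}{2}} \left(\left(-5 + 2 \left(-4\right)^{2}\right) - 2\right) + 111 = - 22 \cdot 5 \sqrt{5} \left(\left(-5 + 2 \cdot 16\right) - 2\right) + 111 = - 110 \sqrt{5} \left(\left(-5 + 32\right) - 2\right) + 111 = - 110 \sqrt{5} \left(27 - 2\right) + 111 = - 110 \sqrt{5} \cdot 25 + 111 = - 2750 \sqrt{5} + 111 = 111 - 2750 \sqrt{5}$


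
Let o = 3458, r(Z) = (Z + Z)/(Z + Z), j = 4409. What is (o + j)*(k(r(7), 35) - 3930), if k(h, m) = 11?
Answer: -30830773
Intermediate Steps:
r(Z) = 1 (r(Z) = (2*Z)/((2*Z)) = (2*Z)*(1/(2*Z)) = 1)
(o + j)*(k(r(7), 35) - 3930) = (3458 + 4409)*(11 - 3930) = 7867*(-3919) = -30830773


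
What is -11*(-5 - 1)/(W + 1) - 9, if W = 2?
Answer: 13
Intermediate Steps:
-11*(-5 - 1)/(W + 1) - 9 = -11*(-5 - 1)/(2 + 1) - 9 = -(-66)/3 - 9 = -11*(-2) - 9 = 22 - 9 = 13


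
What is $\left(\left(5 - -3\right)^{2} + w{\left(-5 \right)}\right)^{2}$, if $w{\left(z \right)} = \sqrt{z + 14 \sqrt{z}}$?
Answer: $\left(64 + \sqrt{-5 + 14 i \sqrt{5}}\right)^{2} \approx 4558.7 + 579.63 i$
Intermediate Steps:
$\left(\left(5 - -3\right)^{2} + w{\left(-5 \right)}\right)^{2} = \left(\left(5 - -3\right)^{2} + \sqrt{-5 + 14 \sqrt{-5}}\right)^{2} = \left(\left(5 + 3\right)^{2} + \sqrt{-5 + 14 i \sqrt{5}}\right)^{2} = \left(8^{2} + \sqrt{-5 + 14 i \sqrt{5}}\right)^{2} = \left(64 + \sqrt{-5 + 14 i \sqrt{5}}\right)^{2}$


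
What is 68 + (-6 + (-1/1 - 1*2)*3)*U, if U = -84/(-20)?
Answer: 5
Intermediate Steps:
U = 21/5 (U = -84*(-1/20) = 21/5 ≈ 4.2000)
68 + (-6 + (-1/1 - 1*2)*3)*U = 68 + (-6 + (-1/1 - 1*2)*3)*(21/5) = 68 + (-6 + (-1*1 - 2)*3)*(21/5) = 68 + (-6 + (-1 - 2)*3)*(21/5) = 68 + (-6 - 3*3)*(21/5) = 68 + (-6 - 9)*(21/5) = 68 - 15*21/5 = 68 - 63 = 5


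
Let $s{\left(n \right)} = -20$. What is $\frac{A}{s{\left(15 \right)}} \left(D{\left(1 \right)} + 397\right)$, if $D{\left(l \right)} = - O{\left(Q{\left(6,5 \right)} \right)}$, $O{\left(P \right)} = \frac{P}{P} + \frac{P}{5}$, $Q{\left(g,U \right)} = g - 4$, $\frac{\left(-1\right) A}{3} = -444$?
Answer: $- \frac{658674}{25} \approx -26347.0$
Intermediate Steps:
$A = 1332$ ($A = \left(-3\right) \left(-444\right) = 1332$)
$Q{\left(g,U \right)} = -4 + g$
$O{\left(P \right)} = 1 + \frac{P}{5}$ ($O{\left(P \right)} = 1 + P \frac{1}{5} = 1 + \frac{P}{5}$)
$D{\left(l \right)} = - \frac{7}{5}$ ($D{\left(l \right)} = - (1 + \frac{-4 + 6}{5}) = - (1 + \frac{1}{5} \cdot 2) = - (1 + \frac{2}{5}) = \left(-1\right) \frac{7}{5} = - \frac{7}{5}$)
$\frac{A}{s{\left(15 \right)}} \left(D{\left(1 \right)} + 397\right) = \frac{1332}{-20} \left(- \frac{7}{5} + 397\right) = 1332 \left(- \frac{1}{20}\right) \frac{1978}{5} = \left(- \frac{333}{5}\right) \frac{1978}{5} = - \frac{658674}{25}$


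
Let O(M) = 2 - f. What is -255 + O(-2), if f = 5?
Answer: -258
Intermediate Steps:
O(M) = -3 (O(M) = 2 - 1*5 = 2 - 5 = -3)
-255 + O(-2) = -255 - 3 = -258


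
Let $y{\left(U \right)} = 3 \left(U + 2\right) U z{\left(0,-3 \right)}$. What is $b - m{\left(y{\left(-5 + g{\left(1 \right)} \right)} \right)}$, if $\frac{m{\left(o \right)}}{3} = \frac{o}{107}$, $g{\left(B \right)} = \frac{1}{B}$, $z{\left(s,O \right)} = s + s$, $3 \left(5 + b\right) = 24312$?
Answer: $8099$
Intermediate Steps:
$b = 8099$ ($b = -5 + \frac{1}{3} \cdot 24312 = -5 + 8104 = 8099$)
$z{\left(s,O \right)} = 2 s$
$y{\left(U \right)} = 0$ ($y{\left(U \right)} = 3 \left(U + 2\right) U 2 \cdot 0 = 3 \left(2 + U\right) U 0 = \left(6 + 3 U\right) 0 = 0$)
$m{\left(o \right)} = \frac{3 o}{107}$ ($m{\left(o \right)} = 3 \frac{o}{107} = \frac{3 o}{107}$)
$b - m{\left(y{\left(-5 + g{\left(1 \right)} \right)} \right)} = 8099 - \frac{3}{107} \cdot 0 = 8099 - 0 = 8099 + 0 = 8099$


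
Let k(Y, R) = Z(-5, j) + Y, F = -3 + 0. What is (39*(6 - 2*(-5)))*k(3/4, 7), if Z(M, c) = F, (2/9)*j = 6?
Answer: -1404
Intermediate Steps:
j = 27 (j = (9/2)*6 = 27)
F = -3
Z(M, c) = -3
k(Y, R) = -3 + Y
(39*(6 - 2*(-5)))*k(3/4, 7) = (39*(6 - 2*(-5)))*(-3 + 3/4) = (39*(6 + 10))*(-3 + 3*(¼)) = (39*16)*(-3 + ¾) = 624*(-9/4) = -1404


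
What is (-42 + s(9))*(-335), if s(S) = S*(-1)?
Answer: 17085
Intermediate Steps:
s(S) = -S
(-42 + s(9))*(-335) = (-42 - 1*9)*(-335) = (-42 - 9)*(-335) = -51*(-335) = 17085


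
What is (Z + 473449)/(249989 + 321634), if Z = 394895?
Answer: 289448/190541 ≈ 1.5191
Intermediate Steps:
(Z + 473449)/(249989 + 321634) = (394895 + 473449)/(249989 + 321634) = 868344/571623 = 868344*(1/571623) = 289448/190541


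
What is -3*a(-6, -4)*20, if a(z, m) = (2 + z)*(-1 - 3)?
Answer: -960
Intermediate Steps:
a(z, m) = -8 - 4*z (a(z, m) = (2 + z)*(-4) = -8 - 4*z)
-3*a(-6, -4)*20 = -3*(-8 - 4*(-6))*20 = -3*(-8 + 24)*20 = -3*16*20 = -48*20 = -960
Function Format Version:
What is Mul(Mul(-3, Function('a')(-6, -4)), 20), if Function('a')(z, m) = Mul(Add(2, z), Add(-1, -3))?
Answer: -960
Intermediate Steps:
Function('a')(z, m) = Add(-8, Mul(-4, z)) (Function('a')(z, m) = Mul(Add(2, z), -4) = Add(-8, Mul(-4, z)))
Mul(Mul(-3, Function('a')(-6, -4)), 20) = Mul(Mul(-3, Add(-8, Mul(-4, -6))), 20) = Mul(Mul(-3, Add(-8, 24)), 20) = Mul(Mul(-3, 16), 20) = Mul(-48, 20) = -960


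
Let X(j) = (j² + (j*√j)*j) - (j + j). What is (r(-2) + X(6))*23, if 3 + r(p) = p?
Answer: 437 + 828*√6 ≈ 2465.2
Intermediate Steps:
r(p) = -3 + p
X(j) = j² + j^(5/2) - 2*j (X(j) = (j² + j^(3/2)*j) - 2*j = (j² + j^(5/2)) - 2*j = j² + j^(5/2) - 2*j)
(r(-2) + X(6))*23 = ((-3 - 2) + (6² + 6^(5/2) - 2*6))*23 = (-5 + (36 + 36*√6 - 12))*23 = (-5 + (24 + 36*√6))*23 = (19 + 36*√6)*23 = 437 + 828*√6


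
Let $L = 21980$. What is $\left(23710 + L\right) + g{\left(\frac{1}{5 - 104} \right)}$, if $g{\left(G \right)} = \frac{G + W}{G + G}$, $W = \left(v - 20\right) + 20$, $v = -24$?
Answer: $\frac{93757}{2} \approx 46879.0$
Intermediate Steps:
$W = -24$ ($W = \left(-24 - 20\right) + 20 = -44 + 20 = -24$)
$g{\left(G \right)} = \frac{-24 + G}{2 G}$ ($g{\left(G \right)} = \frac{G - 24}{G + G} = \frac{-24 + G}{2 G}$)
$\left(23710 + L\right) + g{\left(\frac{1}{5 - 104} \right)} = \left(23710 + 21980\right) + \frac{-24 + \frac{1}{5 - 104}}{2 \frac{1}{5 - 104}} = 45690 + \frac{-24 + \frac{1}{-99}}{2 \frac{1}{-99}} = 45690 + \frac{-24 - \frac{1}{99}}{2 \left(- \frac{1}{99}\right)} = 45690 + \frac{1}{2} \left(-99\right) \left(- \frac{2377}{99}\right) = 45690 + \frac{2377}{2} = \frac{93757}{2}$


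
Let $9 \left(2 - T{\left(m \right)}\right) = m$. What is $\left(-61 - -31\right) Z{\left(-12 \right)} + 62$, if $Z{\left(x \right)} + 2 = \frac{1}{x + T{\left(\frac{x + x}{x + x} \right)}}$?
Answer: $\frac{11372}{91} \approx 124.97$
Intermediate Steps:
$T{\left(m \right)} = 2 - \frac{m}{9}$
$Z{\left(x \right)} = -2 + \frac{1}{\frac{17}{9} + x}$ ($Z{\left(x \right)} = -2 + \frac{1}{x + \left(2 - \frac{\left(x + x\right) \frac{1}{x + x}}{9}\right)} = -2 + \frac{1}{x + \left(2 - \frac{2 x \frac{1}{2 x}}{9}\right)} = -2 + \frac{1}{x - \left(-2 + \frac{2 x \frac{1}{2 x}}{9}\right)} = -2 + \frac{1}{x + \left(2 - \frac{1}{9}\right)} = -2 + \frac{1}{x + \frac{17}{9}} = -2 + \frac{1}{\frac{17}{9} + x}$)
$\left(-61 - -31\right) Z{\left(-12 \right)} + 62 = \left(-61 - -31\right) \frac{-25 - -216}{17 + 9 \left(-12\right)} + 62 = \left(-61 + 31\right) \frac{-25 + 216}{17 - 108} + 62 = - 30 \frac{1}{-91} \cdot 191 + 62 = - 30 \left(\left(- \frac{1}{91}\right) 191\right) + 62 = \left(-30\right) \left(- \frac{191}{91}\right) + 62 = \frac{5730}{91} + 62 = \frac{11372}{91}$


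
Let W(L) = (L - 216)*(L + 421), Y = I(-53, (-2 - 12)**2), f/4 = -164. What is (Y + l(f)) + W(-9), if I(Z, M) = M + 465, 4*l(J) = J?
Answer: -92203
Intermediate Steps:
f = -656 (f = 4*(-164) = -656)
l(J) = J/4
I(Z, M) = 465 + M
Y = 661 (Y = 465 + (-2 - 12)**2 = 465 + (-14)**2 = 465 + 196 = 661)
W(L) = (-216 + L)*(421 + L)
(Y + l(f)) + W(-9) = (661 + (1/4)*(-656)) + (-90936 + (-9)**2 + 205*(-9)) = (661 - 164) + (-90936 + 81 - 1845) = 497 - 92700 = -92203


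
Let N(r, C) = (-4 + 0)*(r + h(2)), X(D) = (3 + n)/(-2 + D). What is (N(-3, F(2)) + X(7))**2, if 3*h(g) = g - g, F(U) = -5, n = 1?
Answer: 4096/25 ≈ 163.84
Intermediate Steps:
h(g) = 0 (h(g) = (g - g)/3 = (1/3)*0 = 0)
X(D) = 4/(-2 + D) (X(D) = (3 + 1)/(-2 + D) = 4/(-2 + D))
N(r, C) = -4*r (N(r, C) = (-4 + 0)*(r + 0) = -4*r)
(N(-3, F(2)) + X(7))**2 = (-4*(-3) + 4/(-2 + 7))**2 = (12 + 4/5)**2 = (64/5)**2 = 4096/25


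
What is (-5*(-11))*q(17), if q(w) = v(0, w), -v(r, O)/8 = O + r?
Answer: -7480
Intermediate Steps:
v(r, O) = -8*O - 8*r (v(r, O) = -8*(O + r) = -8*O - 8*r)
q(w) = -8*w (q(w) = -8*w - 8*0 = -8*w + 0 = -8*w)
(-5*(-11))*q(17) = (-5*(-11))*(-8*17) = 55*(-136) = -7480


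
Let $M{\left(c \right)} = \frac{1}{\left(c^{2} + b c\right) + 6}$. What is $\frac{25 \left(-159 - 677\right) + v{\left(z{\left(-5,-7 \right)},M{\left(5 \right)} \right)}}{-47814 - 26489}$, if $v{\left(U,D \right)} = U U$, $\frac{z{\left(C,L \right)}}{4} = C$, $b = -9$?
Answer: $\frac{20500}{74303} \approx 0.2759$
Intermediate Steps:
$z{\left(C,L \right)} = 4 C$
$M{\left(c \right)} = \frac{1}{6 + c^{2} - 9 c}$ ($M{\left(c \right)} = \frac{1}{\left(c^{2} - 9 c\right) + 6} = \frac{1}{6 + c^{2} - 9 c}$)
$v{\left(U,D \right)} = U^{2}$
$\frac{25 \left(-159 - 677\right) + v{\left(z{\left(-5,-7 \right)},M{\left(5 \right)} \right)}}{-47814 - 26489} = \frac{25 \left(-159 - 677\right) + \left(4 \left(-5\right)\right)^{2}}{-47814 - 26489} = \frac{25 \left(-159 - 677\right) + \left(-20\right)^{2}}{-74303} = \left(25 \left(-836\right) + 400\right) \left(- \frac{1}{74303}\right) = \left(-20900 + 400\right) \left(- \frac{1}{74303}\right) = \left(-20500\right) \left(- \frac{1}{74303}\right) = \frac{20500}{74303}$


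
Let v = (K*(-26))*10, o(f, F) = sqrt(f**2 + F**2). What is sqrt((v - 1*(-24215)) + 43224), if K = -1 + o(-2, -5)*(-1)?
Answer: sqrt(67699 + 260*sqrt(29)) ≈ 262.87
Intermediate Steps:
o(f, F) = sqrt(F**2 + f**2)
K = -1 - sqrt(29) (K = -1 + sqrt((-5)**2 + (-2)**2)*(-1) = -1 + sqrt(25 + 4)*(-1) = -1 + sqrt(29)*(-1) = -1 - sqrt(29) ≈ -6.3852)
v = 260 + 260*sqrt(29) (v = ((-1 - sqrt(29))*(-26))*10 = (26 + 26*sqrt(29))*10 = 260 + 260*sqrt(29) ≈ 1660.1)
sqrt((v - 1*(-24215)) + 43224) = sqrt(((260 + 260*sqrt(29)) - 1*(-24215)) + 43224) = sqrt(((260 + 260*sqrt(29)) + 24215) + 43224) = sqrt((24475 + 260*sqrt(29)) + 43224) = sqrt(67699 + 260*sqrt(29))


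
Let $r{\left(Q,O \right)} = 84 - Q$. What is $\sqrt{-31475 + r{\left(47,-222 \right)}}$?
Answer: $i \sqrt{31438} \approx 177.31 i$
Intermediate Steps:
$\sqrt{-31475 + r{\left(47,-222 \right)}} = \sqrt{-31475 + \left(84 - 47\right)} = \sqrt{-31475 + 37} = \sqrt{-31438} = i \sqrt{31438}$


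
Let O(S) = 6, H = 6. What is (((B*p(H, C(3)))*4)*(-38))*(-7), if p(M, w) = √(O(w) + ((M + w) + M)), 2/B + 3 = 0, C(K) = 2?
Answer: -4256*√5/3 ≈ -3172.2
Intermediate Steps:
B = -⅔ (B = 2/(-3 + 0) = 2/(-3) = 2*(-⅓) = -⅔ ≈ -0.66667)
p(M, w) = √(6 + w + 2*M) (p(M, w) = √(6 + ((M + w) + M)) = √(6 + (w + 2*M)) = √(6 + w + 2*M))
(((B*p(H, C(3)))*4)*(-38))*(-7) = ((-2*√(6 + 2 + 2*6)/3*4)*(-38))*(-7) = ((-2*√(6 + 2 + 12)/3*4)*(-38))*(-7) = ((-4*√5/3*4)*(-38))*(-7) = (-16*√5/3*(-38))*(-7) = (608*√5/3)*(-7) = -4256*√5/3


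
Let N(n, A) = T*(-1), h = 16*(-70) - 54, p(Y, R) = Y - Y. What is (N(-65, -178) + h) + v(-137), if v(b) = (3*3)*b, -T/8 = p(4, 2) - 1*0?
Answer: -2407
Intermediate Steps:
p(Y, R) = 0
T = 0 (T = -8*(0 - 1*0) = -8*(0 + 0) = -8*0 = 0)
h = -1174 (h = -1120 - 54 = -1174)
N(n, A) = 0 (N(n, A) = 0*(-1) = 0)
v(b) = 9*b
(N(-65, -178) + h) + v(-137) = (0 - 1174) + 9*(-137) = -1174 - 1233 = -2407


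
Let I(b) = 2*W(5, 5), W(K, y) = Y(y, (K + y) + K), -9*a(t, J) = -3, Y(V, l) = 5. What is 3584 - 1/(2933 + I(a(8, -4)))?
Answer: 10547711/2943 ≈ 3584.0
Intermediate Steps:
a(t, J) = ⅓ (a(t, J) = -⅑*(-3) = ⅓)
W(K, y) = 5
I(b) = 10 (I(b) = 2*5 = 10)
3584 - 1/(2933 + I(a(8, -4))) = 3584 - 1/(2933 + 10) = 3584 - 1/2943 = 10547711/2943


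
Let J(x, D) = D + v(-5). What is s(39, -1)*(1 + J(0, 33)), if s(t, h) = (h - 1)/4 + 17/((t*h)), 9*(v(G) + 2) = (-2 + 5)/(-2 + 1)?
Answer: -6935/234 ≈ -29.637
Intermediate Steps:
v(G) = -7/3 (v(G) = -2 + ((-2 + 5)/(-2 + 1))/9 = -2 + (3/(-1))/9 = -2 + (3*(-1))/9 = -2 + (⅑)*(-3) = -2 - ⅓ = -7/3)
J(x, D) = -7/3 + D (J(x, D) = D - 7/3 = -7/3 + D)
s(t, h) = -¼ + h/4 + 17/(h*t) (s(t, h) = (-1 + h)*(¼) + 17/((h*t)) = (-¼ + h/4) + 17*(1/(h*t)) = (-¼ + h/4) + 17/(h*t) = -¼ + h/4 + 17/(h*t))
s(39, -1)*(1 + J(0, 33)) = (-¼ + (¼)*(-1) + 17/(-1*39))*(1 + (-7/3 + 33)) = (-¼ - ¼ + 17*(-1)*(1/39))*(1 + 92/3) = (-¼ - ¼ - 17/39)*(95/3) = -73/78*95/3 = -6935/234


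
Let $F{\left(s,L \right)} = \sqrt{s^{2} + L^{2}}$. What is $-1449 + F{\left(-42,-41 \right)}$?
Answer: $-1449 + \sqrt{3445} \approx -1390.3$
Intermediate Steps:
$F{\left(s,L \right)} = \sqrt{L^{2} + s^{2}}$
$-1449 + F{\left(-42,-41 \right)} = -1449 + \sqrt{\left(-41\right)^{2} + \left(-42\right)^{2}} = -1449 + \sqrt{1681 + 1764} = -1449 + \sqrt{3445}$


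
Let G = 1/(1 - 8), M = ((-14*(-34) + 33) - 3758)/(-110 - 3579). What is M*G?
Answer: -3249/25823 ≈ -0.12582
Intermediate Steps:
M = 3249/3689 (M = ((476 + 33) - 3758)/(-3689) = (509 - 3758)*(-1/3689) = -3249*(-1/3689) = 3249/3689 ≈ 0.88073)
G = -⅐ (G = 1/(-7) = -⅐ ≈ -0.14286)
M*G = (3249/3689)*(-⅐) = -3249/25823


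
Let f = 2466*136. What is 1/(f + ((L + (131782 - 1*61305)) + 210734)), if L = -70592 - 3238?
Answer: 1/542757 ≈ 1.8424e-6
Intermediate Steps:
L = -73830
f = 335376
1/(f + ((L + (131782 - 1*61305)) + 210734)) = 1/(335376 + ((-73830 + (131782 - 1*61305)) + 210734)) = 1/(335376 + ((-73830 + (131782 - 61305)) + 210734)) = 1/(335376 + ((-73830 + 70477) + 210734)) = 1/(335376 + (-3353 + 210734)) = 1/(335376 + 207381) = 1/542757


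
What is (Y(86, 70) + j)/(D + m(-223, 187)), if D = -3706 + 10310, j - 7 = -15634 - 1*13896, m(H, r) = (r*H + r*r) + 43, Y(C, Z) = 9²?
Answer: 29442/85 ≈ 346.38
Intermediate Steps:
Y(C, Z) = 81
m(H, r) = 43 + r² + H*r (m(H, r) = (H*r + r²) + 43 = (r² + H*r) + 43 = 43 + r² + H*r)
j = -29523 (j = 7 + (-15634 - 1*13896) = 7 + (-15634 - 13896) = 7 - 29530 = -29523)
D = 6604
(Y(86, 70) + j)/(D + m(-223, 187)) = (81 - 29523)/(6604 + (43 + 187² - 223*187)) = -29442/(6604 + (43 + 34969 - 41701)) = -29442/(6604 - 6689) = -29442/(-85) = -29442*(-1/85) = 29442/85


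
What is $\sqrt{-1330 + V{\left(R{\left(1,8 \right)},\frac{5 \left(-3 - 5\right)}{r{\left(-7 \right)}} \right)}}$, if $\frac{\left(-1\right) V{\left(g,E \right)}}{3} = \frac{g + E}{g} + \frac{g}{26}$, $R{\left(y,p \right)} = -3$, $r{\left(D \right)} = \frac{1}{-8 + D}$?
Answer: $\frac{i \sqrt{495274}}{26} \approx 27.068 i$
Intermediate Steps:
$V{\left(g,E \right)} = - \frac{3 g}{26} - \frac{3 \left(E + g\right)}{g}$ ($V{\left(g,E \right)} = - 3 \left(\frac{g + E}{g} + \frac{g}{26}\right) = - 3 \left(\frac{E + g}{g} + g \frac{1}{26}\right) = - 3 \left(\frac{E + g}{g} + \frac{g}{26}\right) = - 3 \left(\frac{g}{26} + \frac{E + g}{g}\right) = - \frac{3 g}{26} - \frac{3 \left(E + g\right)}{g}$)
$\sqrt{-1330 + V{\left(R{\left(1,8 \right)},\frac{5 \left(-3 - 5\right)}{r{\left(-7 \right)}} \right)}} = \sqrt{-1330 - \left(\frac{69}{26} + \frac{3 \frac{5 \left(-3 - 5\right)}{\frac{1}{-8 - 7}}}{-3}\right)} = \sqrt{-1330 - \left(\frac{69}{26} + 3 \frac{5 \left(-8\right)}{\frac{1}{-15}} \left(- \frac{1}{3}\right)\right)} = \sqrt{-1330 - \left(\frac{69}{26} + 3 \left(- \frac{40}{- \frac{1}{15}}\right) \left(- \frac{1}{3}\right)\right)} = \sqrt{-1330 - \left(\frac{69}{26} + 3 \left(\left(-40\right) \left(-15\right)\right) \left(- \frac{1}{3}\right)\right)} = \sqrt{-1330 - \left(\frac{69}{26} - 600\right)} = \sqrt{-1330 + \left(-3 + \frac{9}{26} + 600\right)} = \sqrt{-1330 + \frac{15531}{26}} = \sqrt{- \frac{19049}{26}} = \frac{i \sqrt{495274}}{26}$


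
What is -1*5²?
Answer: -25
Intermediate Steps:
-1*5² = -1*25 = -25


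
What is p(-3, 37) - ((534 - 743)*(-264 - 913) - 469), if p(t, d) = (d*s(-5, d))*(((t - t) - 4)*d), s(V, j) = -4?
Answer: -223620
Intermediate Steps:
p(t, d) = 16*d² (p(t, d) = (d*(-4))*(((t - t) - 4)*d) = (-4*d)*((0 - 4)*d) = (-4*d)*(-4*d) = 16*d²)
p(-3, 37) - ((534 - 743)*(-264 - 913) - 469) = 16*37² - ((534 - 743)*(-264 - 913) - 469) = 16*1369 - (-209*(-1177) - 469) = 21904 - (245993 - 469) = 21904 - 1*245524 = 21904 - 245524 = -223620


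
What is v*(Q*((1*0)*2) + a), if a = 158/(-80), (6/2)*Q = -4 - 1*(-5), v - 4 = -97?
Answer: 7347/40 ≈ 183.68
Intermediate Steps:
v = -93 (v = 4 - 97 = -93)
Q = ⅓ (Q = (-4 - 1*(-5))/3 = (-4 + 5)/3 = (⅓)*1 = ⅓ ≈ 0.33333)
a = -79/40 (a = 158*(-1/80) = -79/40 ≈ -1.9750)
v*(Q*((1*0)*2) + a) = -93*(((1*0)*2)/3 - 79/40) = -93*((0*2)/3 - 79/40) = -93*((⅓)*0 - 79/40) = -93*(0 - 79/40) = -93*(-79/40) = 7347/40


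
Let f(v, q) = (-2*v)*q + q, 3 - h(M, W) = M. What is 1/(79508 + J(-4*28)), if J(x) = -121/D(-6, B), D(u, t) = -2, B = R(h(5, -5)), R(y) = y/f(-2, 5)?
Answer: 2/159137 ≈ 1.2568e-5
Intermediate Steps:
h(M, W) = 3 - M
f(v, q) = q - 2*q*v (f(v, q) = -2*q*v + q = q - 2*q*v)
R(y) = y/25 (R(y) = y/((5*(1 - 2*(-2)))) = y/((5*(1 + 4))) = y/((5*5)) = y/25)
B = -2/25 (B = (3 - 1*5)/25 = (3 - 5)/25 = (1/25)*(-2) = -2/25 ≈ -0.080000)
J(x) = 121/2 (J(x) = -121/(-2) = -121*(-½) = 121/2)
1/(79508 + J(-4*28)) = 1/(79508 + 121/2) = 1/(159137/2) = 2/159137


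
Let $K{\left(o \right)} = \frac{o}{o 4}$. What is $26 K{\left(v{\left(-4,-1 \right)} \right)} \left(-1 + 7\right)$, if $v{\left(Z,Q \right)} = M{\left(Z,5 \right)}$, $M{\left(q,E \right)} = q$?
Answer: $39$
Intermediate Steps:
$v{\left(Z,Q \right)} = Z$
$K{\left(o \right)} = \frac{1}{4}$ ($K{\left(o \right)} = \frac{o}{4 o} = o \frac{1}{4 o} = \frac{1}{4}$)
$26 K{\left(v{\left(-4,-1 \right)} \right)} \left(-1 + 7\right) = 26 \cdot \frac{1}{4} \left(-1 + 7\right) = \frac{13}{2} \cdot 6 = 39$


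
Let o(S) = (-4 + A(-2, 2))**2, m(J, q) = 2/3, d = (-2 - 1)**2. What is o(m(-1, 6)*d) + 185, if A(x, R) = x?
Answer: 221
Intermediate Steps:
d = 9 (d = (-3)**2 = 9)
m(J, q) = 2/3 (m(J, q) = 2*(1/3) = 2/3)
o(S) = 36 (o(S) = (-4 - 2)**2 = (-6)**2 = 36)
o(m(-1, 6)*d) + 185 = 36 + 185 = 221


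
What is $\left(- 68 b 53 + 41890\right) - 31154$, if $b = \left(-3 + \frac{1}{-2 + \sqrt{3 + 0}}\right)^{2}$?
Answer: $-90176 - 36040 \sqrt{3} \approx -1.526 \cdot 10^{5}$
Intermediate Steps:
$b = \left(-3 + \frac{1}{-2 + \sqrt{3}}\right)^{2} \approx 45.32$
$\left(- 68 b 53 + 41890\right) - 31154 = \left(- 68 \left(28 + 10 \sqrt{3}\right) 53 + 41890\right) - 31154 = \left(\left(-1904 - 680 \sqrt{3}\right) 53 + 41890\right) + \left(-162317 + 131163\right) = \left(\left(-100912 - 36040 \sqrt{3}\right) + 41890\right) - 31154 = \left(-59022 - 36040 \sqrt{3}\right) - 31154 = -90176 - 36040 \sqrt{3}$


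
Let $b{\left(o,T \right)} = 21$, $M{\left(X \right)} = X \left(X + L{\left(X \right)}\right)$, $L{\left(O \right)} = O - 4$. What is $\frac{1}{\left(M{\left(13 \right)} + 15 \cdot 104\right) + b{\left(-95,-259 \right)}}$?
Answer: $\frac{1}{1867} \approx 0.00053562$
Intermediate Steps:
$L{\left(O \right)} = -4 + O$
$M{\left(X \right)} = X \left(-4 + 2 X\right)$ ($M{\left(X \right)} = X \left(X + \left(-4 + X\right)\right) = X \left(-4 + 2 X\right)$)
$\frac{1}{\left(M{\left(13 \right)} + 15 \cdot 104\right) + b{\left(-95,-259 \right)}} = \frac{1}{\left(2 \cdot 13 \left(-2 + 13\right) + 15 \cdot 104\right) + 21} = \frac{1}{\left(2 \cdot 13 \cdot 11 + 1560\right) + 21} = \frac{1}{\left(286 + 1560\right) + 21} = \frac{1}{1846 + 21} = \frac{1}{1867}$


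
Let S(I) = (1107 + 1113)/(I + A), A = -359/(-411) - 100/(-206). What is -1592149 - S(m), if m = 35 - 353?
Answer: -21341655535423/13404367 ≈ -1.5921e+6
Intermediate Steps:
A = 57527/42333 (A = -359*(-1/411) - 100*(-1/206) = 359/411 + 50/103 = 57527/42333 ≈ 1.3589)
m = -318
S(I) = 2220/(57527/42333 + I) (S(I) = (1107 + 1113)/(I + 57527/42333) = 2220/(57527/42333 + I))
-1592149 - S(m) = -1592149 - 93979260/(57527 + 42333*(-318)) = -1592149 - 93979260/(57527 - 13461894) = -1592149 - 93979260/(-13404367) = -1592149 - 93979260*(-1)/13404367 = -1592149 - 1*(-93979260/13404367) = -1592149 + 93979260/13404367 = -21341655535423/13404367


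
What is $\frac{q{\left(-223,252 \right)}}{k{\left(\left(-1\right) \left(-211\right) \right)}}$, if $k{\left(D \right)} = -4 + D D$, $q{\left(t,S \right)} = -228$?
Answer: $- \frac{4}{781} \approx -0.0051216$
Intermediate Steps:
$k{\left(D \right)} = -4 + D^{2}$
$\frac{q{\left(-223,252 \right)}}{k{\left(\left(-1\right) \left(-211\right) \right)}} = - \frac{228}{-4 + \left(\left(-1\right) \left(-211\right)\right)^{2}} = - \frac{228}{-4 + 211^{2}} = - \frac{228}{-4 + 44521} = - \frac{228}{44517} = \left(-228\right) \frac{1}{44517} = - \frac{4}{781}$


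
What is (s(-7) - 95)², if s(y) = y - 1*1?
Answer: 10609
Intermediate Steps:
s(y) = -1 + y (s(y) = y - 1 = -1 + y)
(s(-7) - 95)² = ((-1 - 7) - 95)² = (-8 - 95)² = (-103)² = 10609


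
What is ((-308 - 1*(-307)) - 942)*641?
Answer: -604463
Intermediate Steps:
((-308 - 1*(-307)) - 942)*641 = ((-308 + 307) - 942)*641 = (-1 - 942)*641 = -943*641 = -604463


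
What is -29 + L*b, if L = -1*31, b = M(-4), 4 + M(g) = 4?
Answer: -29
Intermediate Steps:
M(g) = 0 (M(g) = -4 + 4 = 0)
b = 0
L = -31
-29 + L*b = -29 - 31*0 = -29 + 0 = -29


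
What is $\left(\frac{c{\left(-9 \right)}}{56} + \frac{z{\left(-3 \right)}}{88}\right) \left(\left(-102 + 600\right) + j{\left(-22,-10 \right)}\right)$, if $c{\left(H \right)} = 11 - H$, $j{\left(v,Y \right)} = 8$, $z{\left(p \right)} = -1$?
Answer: $\frac{4899}{28} \approx 174.96$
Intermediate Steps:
$\left(\frac{c{\left(-9 \right)}}{56} + \frac{z{\left(-3 \right)}}{88}\right) \left(\left(-102 + 600\right) + j{\left(-22,-10 \right)}\right) = \left(\frac{11 - -9}{56} - \frac{1}{88}\right) \left(\left(-102 + 600\right) + 8\right) = \left(\left(11 + 9\right) \frac{1}{56} - \frac{1}{88}\right) \left(498 + 8\right) = \left(20 \cdot \frac{1}{56} - \frac{1}{88}\right) 506 = \left(\frac{5}{14} - \frac{1}{88}\right) 506 = \frac{213}{616} \cdot 506 = \frac{4899}{28}$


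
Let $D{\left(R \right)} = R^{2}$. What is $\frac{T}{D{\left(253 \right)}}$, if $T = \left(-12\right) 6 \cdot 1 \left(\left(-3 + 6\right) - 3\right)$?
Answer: $0$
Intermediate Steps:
$T = 0$ ($T = - 72 \cdot 1 \left(3 - 3\right) = - 72 \cdot 1 \cdot 0 = \left(-72\right) 0 = 0$)
$\frac{T}{D{\left(253 \right)}} = \frac{0}{253^{2}} = \frac{0}{64009} = 0 \cdot \frac{1}{64009} = 0$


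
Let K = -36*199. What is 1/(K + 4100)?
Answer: -1/3064 ≈ -0.00032637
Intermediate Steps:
K = -7164
1/(K + 4100) = 1/(-7164 + 4100) = 1/(-3064) = -1/3064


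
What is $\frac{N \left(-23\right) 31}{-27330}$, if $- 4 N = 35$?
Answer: $- \frac{4991}{21864} \approx -0.22827$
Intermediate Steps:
$N = - \frac{35}{4}$ ($N = \left(- \frac{1}{4}\right) 35 = - \frac{35}{4} \approx -8.75$)
$\frac{N \left(-23\right) 31}{-27330} = \frac{\left(- \frac{35}{4}\right) \left(-23\right) 31}{-27330} = \frac{805}{4} \cdot 31 \left(- \frac{1}{27330}\right) = \frac{24955}{4} \left(- \frac{1}{27330}\right) = - \frac{4991}{21864}$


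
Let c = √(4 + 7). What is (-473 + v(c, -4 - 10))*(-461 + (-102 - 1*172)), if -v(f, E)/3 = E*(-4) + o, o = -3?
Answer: 464520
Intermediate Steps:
c = √11 ≈ 3.3166
v(f, E) = 9 + 12*E (v(f, E) = -3*(E*(-4) - 3) = -3*(-4*E - 3) = -3*(-3 - 4*E) = 9 + 12*E)
(-473 + v(c, -4 - 10))*(-461 + (-102 - 1*172)) = (-473 + (9 + 12*(-4 - 10)))*(-461 + (-102 - 1*172)) = (-473 + (9 + 12*(-14)))*(-461 + (-102 - 172)) = (-473 + (9 - 168))*(-461 - 274) = (-473 - 159)*(-735) = -632*(-735) = 464520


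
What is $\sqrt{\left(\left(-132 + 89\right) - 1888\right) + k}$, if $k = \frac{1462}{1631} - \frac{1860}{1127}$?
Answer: $\frac{i \sqrt{2718412872621}}{37513} \approx 43.952 i$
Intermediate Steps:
$k = - \frac{197998}{262591}$ ($k = 1462 \cdot \frac{1}{1631} - \frac{1860}{1127} = \frac{1462}{1631} - \frac{1860}{1127} = - \frac{197998}{262591} \approx -0.75402$)
$\sqrt{\left(\left(-132 + 89\right) - 1888\right) + k} = \sqrt{\left(\left(-132 + 89\right) - 1888\right) - \frac{197998}{262591}} = \sqrt{\left(-43 - 1888\right) - \frac{197998}{262591}} = \sqrt{-1931 - \frac{197998}{262591}} = \sqrt{- \frac{507261219}{262591}} = \frac{i \sqrt{2718412872621}}{37513}$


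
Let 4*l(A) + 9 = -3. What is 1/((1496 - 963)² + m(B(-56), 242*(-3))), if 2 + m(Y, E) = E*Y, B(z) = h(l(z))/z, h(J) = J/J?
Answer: 28/7954799 ≈ 3.5199e-6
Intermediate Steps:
l(A) = -3 (l(A) = -9/4 + (¼)*(-3) = -9/4 - ¾ = -3)
h(J) = 1
B(z) = 1/z
m(Y, E) = -2 + E*Y
1/((1496 - 963)² + m(B(-56), 242*(-3))) = 1/((1496 - 963)² + (-2 + (242*(-3))/(-56))) = 1/(533² + (-2 - 726*(-1/56))) = 1/(284089 + (-2 + 363/28)) = 1/(284089 + 307/28) = 1/(7954799/28) = 28/7954799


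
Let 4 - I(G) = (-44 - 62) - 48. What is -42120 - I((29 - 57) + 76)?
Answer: -42278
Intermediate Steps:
I(G) = 158 (I(G) = 4 - ((-44 - 62) - 48) = 4 - (-106 - 48) = 4 - 1*(-154) = 4 + 154 = 158)
-42120 - I((29 - 57) + 76) = -42120 - 1*158 = -42120 - 158 = -42278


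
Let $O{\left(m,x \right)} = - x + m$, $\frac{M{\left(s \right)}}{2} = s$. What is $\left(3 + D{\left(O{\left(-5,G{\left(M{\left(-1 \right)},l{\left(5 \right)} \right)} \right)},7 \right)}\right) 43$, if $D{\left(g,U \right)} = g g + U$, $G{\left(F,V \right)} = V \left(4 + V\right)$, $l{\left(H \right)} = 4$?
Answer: $59297$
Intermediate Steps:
$M{\left(s \right)} = 2 s$
$O{\left(m,x \right)} = m - x$
$D{\left(g,U \right)} = U + g^{2}$ ($D{\left(g,U \right)} = g^{2} + U = U + g^{2}$)
$\left(3 + D{\left(O{\left(-5,G{\left(M{\left(-1 \right)},l{\left(5 \right)} \right)} \right)},7 \right)}\right) 43 = \left(3 + \left(7 + \left(-5 - 4 \left(4 + 4\right)\right)^{2}\right)\right) 43 = \left(3 + \left(7 + \left(-5 - 4 \cdot 8\right)^{2}\right)\right) 43 = \left(3 + \left(7 + \left(-5 - 32\right)^{2}\right)\right) 43 = \left(3 + \left(7 + \left(-37\right)^{2}\right)\right) 43 = \left(3 + \left(7 + 1369\right)\right) 43 = \left(3 + 1376\right) 43 = 1379 \cdot 43 = 59297$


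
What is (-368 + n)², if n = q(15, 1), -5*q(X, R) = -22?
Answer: 3305124/25 ≈ 1.3221e+5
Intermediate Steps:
q(X, R) = 22/5 (q(X, R) = -⅕*(-22) = 22/5)
n = 22/5 ≈ 4.4000
(-368 + n)² = (-368 + 22/5)² = (-1818/5)² = 3305124/25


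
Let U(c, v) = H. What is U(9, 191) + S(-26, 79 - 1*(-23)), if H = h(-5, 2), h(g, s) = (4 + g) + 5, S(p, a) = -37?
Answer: -33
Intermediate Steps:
h(g, s) = 9 + g
H = 4 (H = 9 - 5 = 4)
U(c, v) = 4
U(9, 191) + S(-26, 79 - 1*(-23)) = 4 - 37 = -33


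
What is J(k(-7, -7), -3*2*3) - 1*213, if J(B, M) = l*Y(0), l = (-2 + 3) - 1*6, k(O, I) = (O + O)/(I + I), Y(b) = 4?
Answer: -233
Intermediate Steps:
k(O, I) = O/I (k(O, I) = (2*O)/((2*I)) = (2*O)*(1/(2*I)) = O/I)
l = -5 (l = 1 - 6 = -5)
J(B, M) = -20 (J(B, M) = -5*4 = -20)
J(k(-7, -7), -3*2*3) - 1*213 = -20 - 1*213 = -20 - 213 = -233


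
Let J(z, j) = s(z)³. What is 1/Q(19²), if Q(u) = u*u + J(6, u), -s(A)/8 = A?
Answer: 1/19729 ≈ 5.0687e-5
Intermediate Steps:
s(A) = -8*A
J(z, j) = -512*z³ (J(z, j) = (-8*z)³ = -512*z³)
Q(u) = -110592 + u² (Q(u) = u*u - 512*6³ = u² - 512*216 = u² - 110592 = -110592 + u²)
1/Q(19²) = 1/(-110592 + (19²)²) = 1/(-110592 + 361²) = 1/(-110592 + 130321) = 1/19729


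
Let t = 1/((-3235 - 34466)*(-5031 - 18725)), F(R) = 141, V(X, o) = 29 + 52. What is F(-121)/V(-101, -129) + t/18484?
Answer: 86452487697235/49664195060112 ≈ 1.7407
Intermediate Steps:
V(X, o) = 81
t = 1/895624956 (t = 1/(-37701*(-23756)) = -1/37701*(-1/23756) = 1/895624956 ≈ 1.1165e-9)
F(-121)/V(-101, -129) + t/18484 = 141/81 + (1/895624956)/18484 = 141*(1/81) + (1/895624956)*(1/18484) = 47/27 + 1/16554731686704 = 86452487697235/49664195060112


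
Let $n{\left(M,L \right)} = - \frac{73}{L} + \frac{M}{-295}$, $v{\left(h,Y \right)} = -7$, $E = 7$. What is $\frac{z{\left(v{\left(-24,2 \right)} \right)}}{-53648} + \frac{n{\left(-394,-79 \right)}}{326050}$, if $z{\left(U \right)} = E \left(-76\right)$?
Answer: $\frac{72237104113}{7279454249500} \approx 0.0099234$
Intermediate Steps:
$n{\left(M,L \right)} = - \frac{73}{L} - \frac{M}{295}$ ($n{\left(M,L \right)} = - \frac{73}{L} + M \left(- \frac{1}{295}\right) = - \frac{73}{L} - \frac{M}{295}$)
$z{\left(U \right)} = -532$ ($z{\left(U \right)} = 7 \left(-76\right) = -532$)
$\frac{z{\left(v{\left(-24,2 \right)} \right)}}{-53648} + \frac{n{\left(-394,-79 \right)}}{326050} = - \frac{532}{-53648} + \frac{- \frac{73}{-79} - - \frac{394}{295}}{326050} = \left(-532\right) \left(- \frac{1}{53648}\right) + \left(\left(-73\right) \left(- \frac{1}{79}\right) + \frac{394}{295}\right) \frac{1}{326050} = \frac{19}{1916} + \left(\frac{73}{79} + \frac{394}{295}\right) \frac{1}{326050} = \frac{19}{1916} + \frac{52661}{23305} \cdot \frac{1}{326050} = \frac{19}{1916} + \frac{52661}{7598595250} = \frac{72237104113}{7279454249500}$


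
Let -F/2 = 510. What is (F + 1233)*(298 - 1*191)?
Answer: 22791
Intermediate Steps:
F = -1020 (F = -2*510 = -1020)
(F + 1233)*(298 - 1*191) = (-1020 + 1233)*(298 - 1*191) = 213*(298 - 191) = 213*107 = 22791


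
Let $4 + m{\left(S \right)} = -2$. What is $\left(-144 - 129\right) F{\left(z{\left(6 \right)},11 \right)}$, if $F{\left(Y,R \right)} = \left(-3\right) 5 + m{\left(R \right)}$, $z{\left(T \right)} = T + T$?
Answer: $5733$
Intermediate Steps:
$z{\left(T \right)} = 2 T$
$m{\left(S \right)} = -6$ ($m{\left(S \right)} = -4 - 2 = -6$)
$F{\left(Y,R \right)} = -21$ ($F{\left(Y,R \right)} = \left(-3\right) 5 - 6 = -15 - 6 = -21$)
$\left(-144 - 129\right) F{\left(z{\left(6 \right)},11 \right)} = \left(-144 - 129\right) \left(-21\right) = \left(-273\right) \left(-21\right) = 5733$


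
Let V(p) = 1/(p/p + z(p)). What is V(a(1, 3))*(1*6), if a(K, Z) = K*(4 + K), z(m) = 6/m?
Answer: 30/11 ≈ 2.7273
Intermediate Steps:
V(p) = 1/(1 + 6/p) (V(p) = 1/(p/p + 6/p) = 1/(1 + 6/p))
V(a(1, 3))*(1*6) = ((1*(4 + 1))/(6 + 1*(4 + 1)))*(1*6) = ((1*5)/(6 + 1*5))*6 = (5/(6 + 5))*6 = (5/11)*6 = 30/11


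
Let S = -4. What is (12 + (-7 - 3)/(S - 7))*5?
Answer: 710/11 ≈ 64.545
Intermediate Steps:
(12 + (-7 - 3)/(S - 7))*5 = (12 + (-7 - 3)/(-4 - 7))*5 = (12 - 10/(-11))*5 = (12 - 10*(-1/11))*5 = (12 + 10/11)*5 = (142/11)*5 = 710/11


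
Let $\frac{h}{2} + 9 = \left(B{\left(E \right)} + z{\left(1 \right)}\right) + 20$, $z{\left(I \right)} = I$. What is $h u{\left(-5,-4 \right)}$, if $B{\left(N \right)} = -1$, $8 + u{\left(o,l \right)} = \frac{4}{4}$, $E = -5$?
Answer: $-154$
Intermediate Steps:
$u{\left(o,l \right)} = -7$ ($u{\left(o,l \right)} = -8 + \frac{4}{4} = -8 + 4 \cdot \frac{1}{4} = -8 + 1 = -7$)
$h = 22$ ($h = -18 + 2 \left(\left(-1 + 1\right) + 20\right) = -18 + 2 \left(0 + 20\right) = -18 + 2 \cdot 20 = -18 + 40 = 22$)
$h u{\left(-5,-4 \right)} = 22 \left(-7\right) = -154$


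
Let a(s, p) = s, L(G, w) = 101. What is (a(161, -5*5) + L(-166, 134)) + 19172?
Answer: 19434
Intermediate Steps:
(a(161, -5*5) + L(-166, 134)) + 19172 = (161 + 101) + 19172 = 262 + 19172 = 19434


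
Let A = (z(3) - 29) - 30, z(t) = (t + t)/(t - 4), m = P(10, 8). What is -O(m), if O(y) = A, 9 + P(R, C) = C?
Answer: 65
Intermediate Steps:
P(R, C) = -9 + C
m = -1 (m = -9 + 8 = -1)
z(t) = 2*t/(-4 + t) (z(t) = (2*t)/(-4 + t) = 2*t/(-4 + t))
A = -65 (A = (2*3/(-4 + 3) - 29) - 30 = (2*3/(-1) - 29) - 30 = (2*3*(-1) - 29) - 30 = (-6 - 29) - 30 = -35 - 30 = -65)
O(y) = -65
-O(m) = -1*(-65) = 65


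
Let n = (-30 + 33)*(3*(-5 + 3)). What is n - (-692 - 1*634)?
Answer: 1308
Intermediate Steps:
n = -18 (n = 3*(3*(-2)) = 3*(-6) = -18)
n - (-692 - 1*634) = -18 - (-692 - 1*634) = -18 - (-692 - 634) = -18 - 1*(-1326) = -18 + 1326 = 1308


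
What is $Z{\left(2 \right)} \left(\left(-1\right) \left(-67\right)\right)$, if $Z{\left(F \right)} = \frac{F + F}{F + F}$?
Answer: $67$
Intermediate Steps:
$Z{\left(F \right)} = 1$ ($Z{\left(F \right)} = \frac{2 F}{2 F} = 2 F \frac{1}{2 F} = 1$)
$Z{\left(2 \right)} \left(\left(-1\right) \left(-67\right)\right) = 1 \left(\left(-1\right) \left(-67\right)\right) = 1 \cdot 67 = 67$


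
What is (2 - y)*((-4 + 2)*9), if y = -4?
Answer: -108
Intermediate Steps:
(2 - y)*((-4 + 2)*9) = (2 - 1*(-4))*((-4 + 2)*9) = (2 + 4)*(-2*9) = 6*(-18) = -108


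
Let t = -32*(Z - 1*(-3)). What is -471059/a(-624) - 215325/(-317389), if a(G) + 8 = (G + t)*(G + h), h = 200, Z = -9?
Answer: -110070017951/58132969240 ≈ -1.8934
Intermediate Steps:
t = 192 (t = -32*(-9 - 1*(-3)) = -32*(-9 + 3) = -32*(-6) = 192)
a(G) = -8 + (192 + G)*(200 + G) (a(G) = -8 + (G + 192)*(G + 200) = -8 + (192 + G)*(200 + G))
-471059/a(-624) - 215325/(-317389) = -471059/(38392 + (-624)² + 392*(-624)) - 215325/(-317389) = -471059/(38392 + 389376 - 244608) - 215325*(-1/317389) = -471059/183160 + 215325/317389 = -110070017951/58132969240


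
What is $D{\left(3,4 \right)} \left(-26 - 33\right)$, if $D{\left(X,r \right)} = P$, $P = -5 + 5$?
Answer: $0$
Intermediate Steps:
$P = 0$
$D{\left(X,r \right)} = 0$
$D{\left(3,4 \right)} \left(-26 - 33\right) = 0 \left(-26 - 33\right) = 0 \left(-59\right) = 0$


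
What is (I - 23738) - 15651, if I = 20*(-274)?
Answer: -44869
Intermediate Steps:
I = -5480
(I - 23738) - 15651 = (-5480 - 23738) - 15651 = -29218 - 15651 = -44869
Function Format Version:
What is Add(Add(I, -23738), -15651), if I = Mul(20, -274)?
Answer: -44869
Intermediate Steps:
I = -5480
Add(Add(I, -23738), -15651) = Add(Add(-5480, -23738), -15651) = Add(-29218, -15651) = -44869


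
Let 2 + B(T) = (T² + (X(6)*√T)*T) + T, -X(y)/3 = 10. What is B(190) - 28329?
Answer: 7959 - 5700*√190 ≈ -70610.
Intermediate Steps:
X(y) = -30 (X(y) = -3*10 = -30)
B(T) = -2 + T + T² - 30*T^(3/2) (B(T) = -2 + ((T² + (-30*√T)*T) + T) = -2 + ((T² - 30*T^(3/2)) + T) = -2 + (T + T² - 30*T^(3/2)) = -2 + T + T² - 30*T^(3/2))
B(190) - 28329 = (-2 + 190 + 190² - 5700*√190) - 28329 = (-2 + 190 + 36100 - 5700*√190) - 28329 = (36288 - 5700*√190) - 28329 = 7959 - 5700*√190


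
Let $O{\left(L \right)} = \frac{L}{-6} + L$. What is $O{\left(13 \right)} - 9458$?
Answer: $- \frac{56683}{6} \approx -9447.2$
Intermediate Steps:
$O{\left(L \right)} = \frac{5 L}{6}$ ($O{\left(L \right)} = L \left(- \frac{1}{6}\right) + L = - \frac{L}{6} + L = \frac{5 L}{6}$)
$O{\left(13 \right)} - 9458 = \frac{5}{6} \cdot 13 - 9458 = \frac{65}{6} - 9458 = - \frac{56683}{6}$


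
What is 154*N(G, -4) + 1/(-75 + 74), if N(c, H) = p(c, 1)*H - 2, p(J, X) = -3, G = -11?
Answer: 1539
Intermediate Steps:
N(c, H) = -2 - 3*H (N(c, H) = -3*H - 2 = -2 - 3*H)
154*N(G, -4) + 1/(-75 + 74) = 154*(-2 - 3*(-4)) + 1/(-75 + 74) = 154*(-2 + 12) + 1/(-1) = 154*10 - 1 = 1540 - 1 = 1539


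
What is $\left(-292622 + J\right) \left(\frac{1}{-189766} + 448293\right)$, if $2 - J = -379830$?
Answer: $\frac{3709510901300385}{94883} \approx 3.9096 \cdot 10^{10}$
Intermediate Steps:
$J = 379832$ ($J = 2 - -379830 = 2 + 379830 = 379832$)
$\left(-292622 + J\right) \left(\frac{1}{-189766} + 448293\right) = \left(-292622 + 379832\right) \left(\frac{1}{-189766} + 448293\right) = 87210 \left(- \frac{1}{189766} + 448293\right) = 87210 \cdot \frac{85070769437}{189766} = \frac{3709510901300385}{94883}$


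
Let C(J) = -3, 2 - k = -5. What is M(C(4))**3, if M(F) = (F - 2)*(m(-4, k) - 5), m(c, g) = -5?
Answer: 125000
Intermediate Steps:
k = 7 (k = 2 - 1*(-5) = 2 + 5 = 7)
M(F) = 20 - 10*F (M(F) = (F - 2)*(-5 - 5) = (-2 + F)*(-10) = 20 - 10*F)
M(C(4))**3 = (20 - 10*(-3))**3 = (20 + 30)**3 = 50**3 = 125000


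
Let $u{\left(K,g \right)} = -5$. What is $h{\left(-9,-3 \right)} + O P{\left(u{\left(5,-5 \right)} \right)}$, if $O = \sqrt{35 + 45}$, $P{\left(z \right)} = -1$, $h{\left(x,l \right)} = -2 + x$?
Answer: $-11 - 4 \sqrt{5} \approx -19.944$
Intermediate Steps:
$O = 4 \sqrt{5}$ ($O = \sqrt{80} = 4 \sqrt{5} \approx 8.9443$)
$h{\left(-9,-3 \right)} + O P{\left(u{\left(5,-5 \right)} \right)} = \left(-2 - 9\right) + 4 \sqrt{5} \left(-1\right) = -11 - 4 \sqrt{5}$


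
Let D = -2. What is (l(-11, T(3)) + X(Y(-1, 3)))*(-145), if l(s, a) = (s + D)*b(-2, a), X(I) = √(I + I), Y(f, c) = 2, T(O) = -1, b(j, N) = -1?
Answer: -2175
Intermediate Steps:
X(I) = √2*√I (X(I) = √(2*I) = √2*√I)
l(s, a) = 2 - s (l(s, a) = (s - 2)*(-1) = (-2 + s)*(-1) = 2 - s)
(l(-11, T(3)) + X(Y(-1, 3)))*(-145) = ((2 - 1*(-11)) + √2*√2)*(-145) = ((2 + 11) + 2)*(-145) = (13 + 2)*(-145) = 15*(-145) = -2175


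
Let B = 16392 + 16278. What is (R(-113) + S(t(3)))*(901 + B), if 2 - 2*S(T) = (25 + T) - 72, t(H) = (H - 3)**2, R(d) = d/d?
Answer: 1712121/2 ≈ 8.5606e+5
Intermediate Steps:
R(d) = 1
t(H) = (-3 + H)**2
S(T) = 49/2 - T/2 (S(T) = 1 - ((25 + T) - 72)/2 = 1 - (-47 + T)/2 = 1 + (47/2 - T/2) = 49/2 - T/2)
B = 32670
(R(-113) + S(t(3)))*(901 + B) = (1 + (49/2 - (-3 + 3)**2/2))*(901 + 32670) = (1 + (49/2 - 1/2*0**2))*33571 = (1 + (49/2 - 1/2*0))*33571 = (1 + (49/2 + 0))*33571 = (1 + 49/2)*33571 = (51/2)*33571 = 1712121/2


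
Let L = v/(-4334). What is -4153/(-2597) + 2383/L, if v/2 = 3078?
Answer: -13398023783/7993566 ≈ -1676.1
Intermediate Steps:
v = 6156 (v = 2*3078 = 6156)
L = -3078/2167 (L = 6156/(-4334) = 6156*(-1/4334) = -3078/2167 ≈ -1.4204)
-4153/(-2597) + 2383/L = -4153/(-2597) + 2383/(-3078/2167) = -4153*(-1/2597) + 2383*(-2167/3078) = 4153/2597 - 5163961/3078 = -13398023783/7993566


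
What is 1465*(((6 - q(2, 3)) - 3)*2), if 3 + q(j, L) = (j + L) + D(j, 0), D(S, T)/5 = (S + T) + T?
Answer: -26370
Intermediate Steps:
D(S, T) = 5*S + 10*T (D(S, T) = 5*((S + T) + T) = 5*(S + 2*T) = 5*S + 10*T)
q(j, L) = -3 + L + 6*j (q(j, L) = -3 + ((j + L) + (5*j + 10*0)) = -3 + ((L + j) + (5*j + 0)) = -3 + ((L + j) + 5*j) = -3 + (L + 6*j) = -3 + L + 6*j)
1465*(((6 - q(2, 3)) - 3)*2) = 1465*(((6 - (-3 + 3 + 6*2)) - 3)*2) = 1465*(((6 - (-3 + 3 + 12)) - 3)*2) = 1465*(((6 - 1*12) - 3)*2) = 1465*(((6 - 12) - 3)*2) = 1465*((-6 - 3)*2) = 1465*(-9*2) = 1465*(-18) = -26370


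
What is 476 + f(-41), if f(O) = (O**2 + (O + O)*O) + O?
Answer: 5478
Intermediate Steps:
f(O) = O + 3*O**2 (f(O) = (O**2 + (2*O)*O) + O = (O**2 + 2*O**2) + O = 3*O**2 + O = O + 3*O**2)
476 + f(-41) = 476 - 41*(1 + 3*(-41)) = 476 - 41*(1 - 123) = 476 - 41*(-122) = 476 + 5002 = 5478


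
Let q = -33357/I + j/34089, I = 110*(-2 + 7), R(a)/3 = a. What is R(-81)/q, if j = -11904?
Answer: 138060450/34656181 ≈ 3.9837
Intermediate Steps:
R(a) = 3*a
I = 550 (I = 110*5 = 550)
q = -34656181/568150 (q = -33357/550 - 11904/34089 = -33357*1/550 - 11904*1/34089 = -33357/550 - 3968/11363 = -34656181/568150 ≈ -60.998)
R(-81)/q = (3*(-81))/(-34656181/568150) = -243*(-568150/34656181) = 138060450/34656181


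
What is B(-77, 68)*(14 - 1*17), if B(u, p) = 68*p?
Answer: -13872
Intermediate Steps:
B(-77, 68)*(14 - 1*17) = (68*68)*(14 - 1*17) = 4624*(14 - 17) = 4624*(-3) = -13872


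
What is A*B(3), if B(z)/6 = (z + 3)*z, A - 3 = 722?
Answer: 78300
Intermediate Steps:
A = 725 (A = 3 + 722 = 725)
B(z) = 6*z*(3 + z) (B(z) = 6*((z + 3)*z) = 6*((3 + z)*z) = 6*(z*(3 + z)) = 6*z*(3 + z))
A*B(3) = 725*(6*3*(3 + 3)) = 725*(6*3*6) = 725*108 = 78300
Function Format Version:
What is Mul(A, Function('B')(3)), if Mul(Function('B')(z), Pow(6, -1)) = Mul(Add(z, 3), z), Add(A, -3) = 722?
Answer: 78300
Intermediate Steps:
A = 725 (A = Add(3, 722) = 725)
Function('B')(z) = Mul(6, z, Add(3, z)) (Function('B')(z) = Mul(6, Mul(Add(z, 3), z)) = Mul(6, Mul(Add(3, z), z)) = Mul(6, Mul(z, Add(3, z))) = Mul(6, z, Add(3, z)))
Mul(A, Function('B')(3)) = Mul(725, Mul(6, 3, Add(3, 3))) = Mul(725, Mul(6, 3, 6)) = Mul(725, 108) = 78300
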